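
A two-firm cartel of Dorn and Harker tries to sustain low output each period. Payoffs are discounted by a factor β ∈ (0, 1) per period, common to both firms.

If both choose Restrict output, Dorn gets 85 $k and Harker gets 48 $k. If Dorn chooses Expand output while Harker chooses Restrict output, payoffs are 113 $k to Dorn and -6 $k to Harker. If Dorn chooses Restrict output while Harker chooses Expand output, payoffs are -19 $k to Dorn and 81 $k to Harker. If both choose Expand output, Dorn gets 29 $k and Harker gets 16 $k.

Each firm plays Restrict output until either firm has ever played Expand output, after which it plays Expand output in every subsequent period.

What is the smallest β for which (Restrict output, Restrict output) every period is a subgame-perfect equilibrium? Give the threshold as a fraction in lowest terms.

33/65

For Dorn: deviation gain 113−85 = 28, per-period punishment loss 85−29 = 56. IC gives β ≥ 28/84 = 1/3.
For Harker: gain 33, loss 32 per period, so β ≥ 33/65.
The tighter constraint is Harker's, so cooperation needs β ≥ 33/65.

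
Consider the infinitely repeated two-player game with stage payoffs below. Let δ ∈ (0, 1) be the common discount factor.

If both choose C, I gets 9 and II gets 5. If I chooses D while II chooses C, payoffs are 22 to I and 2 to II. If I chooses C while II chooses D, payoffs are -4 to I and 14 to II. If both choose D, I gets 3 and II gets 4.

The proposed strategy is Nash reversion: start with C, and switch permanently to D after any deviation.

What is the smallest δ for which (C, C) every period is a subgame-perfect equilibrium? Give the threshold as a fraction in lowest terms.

9/10

I: cooperation gives 9 each period; deviation gives 22 once then 3 forever.
  9/(1−δ) ≥ 22 + 3δ/(1−δ) ⇒ δ ≥ 13/19.
II: cooperation gives 5 each period; deviation gives 14 once then 4 forever.
  δ ≥ 9/10.
Both must hold, so the binding constraint is II's: δ ≥ 9/10.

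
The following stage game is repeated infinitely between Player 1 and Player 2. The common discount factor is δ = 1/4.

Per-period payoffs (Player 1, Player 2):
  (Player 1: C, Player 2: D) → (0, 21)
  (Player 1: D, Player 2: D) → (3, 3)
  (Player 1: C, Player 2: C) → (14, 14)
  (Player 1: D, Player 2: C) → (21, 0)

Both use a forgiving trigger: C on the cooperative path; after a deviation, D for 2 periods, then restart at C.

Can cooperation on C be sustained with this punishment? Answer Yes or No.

No

IC: δ+…+δ^2 ≥ (21−14)/(14−3) = 7/11.
At δ = 1/4: partial sum = 0.3125 < 0.6364. Cooperation not sustainable.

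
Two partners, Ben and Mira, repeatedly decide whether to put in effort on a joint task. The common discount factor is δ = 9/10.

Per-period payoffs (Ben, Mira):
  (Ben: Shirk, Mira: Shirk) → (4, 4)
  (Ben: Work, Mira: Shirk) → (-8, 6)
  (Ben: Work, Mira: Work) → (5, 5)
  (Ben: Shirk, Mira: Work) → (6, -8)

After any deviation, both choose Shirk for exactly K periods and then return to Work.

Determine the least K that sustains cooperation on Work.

2

No profitable deviation requires (5−4)(δ+…+δ^K) ≥ 6−5, i.e. δ+…+δ^K ≥ 1 ≈ 1.0000.
With δ = 9/10, the partial sums are K=1: 0.9000, K=2: 1.7100.
K = 2 is the first length at which the sum reaches 1.0000.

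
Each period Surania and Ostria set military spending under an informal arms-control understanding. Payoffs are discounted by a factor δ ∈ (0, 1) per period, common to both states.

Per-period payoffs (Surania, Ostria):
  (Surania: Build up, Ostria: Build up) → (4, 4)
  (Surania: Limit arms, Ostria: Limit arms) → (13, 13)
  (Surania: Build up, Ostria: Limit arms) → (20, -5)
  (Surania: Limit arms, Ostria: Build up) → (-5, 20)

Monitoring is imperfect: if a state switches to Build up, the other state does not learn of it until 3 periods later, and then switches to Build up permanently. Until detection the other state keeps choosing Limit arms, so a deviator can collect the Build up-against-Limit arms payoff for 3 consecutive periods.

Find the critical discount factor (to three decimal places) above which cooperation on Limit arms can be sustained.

0.759

Deviating for the 3 undetected periods gains 20−13 = 7 per period over cooperation, then loses 13−4 = 9 per period forever once punishment starts.
Gain: 7(1 + δ + … + δ^2); loss: 9·δ^3/(1−δ).
No profitable deviation ⇔ 7(1−δ^3) ≤ 9·δ^3, i.e. δ^3 ≥ 7/(7+9) = 7/16.
Hence δ ≥ (7/16)^(1/3) ≈ 0.759.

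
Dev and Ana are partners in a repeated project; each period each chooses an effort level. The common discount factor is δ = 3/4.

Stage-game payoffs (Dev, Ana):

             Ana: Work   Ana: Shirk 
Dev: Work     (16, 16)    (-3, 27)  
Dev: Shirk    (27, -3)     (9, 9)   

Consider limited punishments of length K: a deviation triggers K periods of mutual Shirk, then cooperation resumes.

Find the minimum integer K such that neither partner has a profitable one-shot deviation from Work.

Need Σ_{k=1}^{K} δ^k ≥ (27−16)/(16−9) = 1.5714 at δ = 3/4.
At K = 2 the sum is 1.3125 < 1.5714; at K = 3 it is 1.7344 ≥ 1.5714.
So the minimum punishment length is K = 3.

3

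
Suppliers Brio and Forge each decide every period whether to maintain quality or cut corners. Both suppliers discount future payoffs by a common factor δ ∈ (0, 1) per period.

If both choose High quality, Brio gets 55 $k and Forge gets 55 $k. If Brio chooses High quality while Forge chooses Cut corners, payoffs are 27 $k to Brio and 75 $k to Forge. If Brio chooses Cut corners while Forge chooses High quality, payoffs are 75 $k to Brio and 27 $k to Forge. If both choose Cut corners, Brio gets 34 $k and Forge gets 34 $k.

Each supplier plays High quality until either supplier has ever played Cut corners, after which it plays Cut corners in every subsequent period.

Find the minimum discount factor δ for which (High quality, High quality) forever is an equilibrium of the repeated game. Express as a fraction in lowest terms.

Cooperation forever yields 55 each period: 55/(1−δ).
Deviating yields 75 once, then 34 forever: 75 + 34δ/(1−δ).
No profitable deviation requires 55/(1−δ) ≥ 75 + 34δ/(1−δ).
Multiplying by (1−δ): 55 ≥ 75(1−δ) + 34δ = 75 − 41δ.
So 41δ ≥ 20, i.e. δ ≥ 20/41.

20/41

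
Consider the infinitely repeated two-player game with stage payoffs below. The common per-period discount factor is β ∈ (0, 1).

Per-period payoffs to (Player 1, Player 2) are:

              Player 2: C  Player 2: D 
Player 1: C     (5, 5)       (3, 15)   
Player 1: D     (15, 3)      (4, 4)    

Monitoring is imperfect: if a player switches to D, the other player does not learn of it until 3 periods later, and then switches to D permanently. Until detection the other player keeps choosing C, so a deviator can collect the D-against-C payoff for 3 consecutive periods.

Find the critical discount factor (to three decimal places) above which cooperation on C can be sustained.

0.969

The best deviation is to choose D for all 3 undetected periods, earning 15 each, then 4 forever once detected.
Deviation value: 15(1−β^3)/(1−β) + 4β^3/(1−β); cooperation value: 5/(1−β).
IC: 5 ≥ 15(1−β^3) + 4β^3 = 15 − 11β^3.
So β^3 ≥ 10/11, giving β ≥ (10/11)^(1/3) ≈ 0.969.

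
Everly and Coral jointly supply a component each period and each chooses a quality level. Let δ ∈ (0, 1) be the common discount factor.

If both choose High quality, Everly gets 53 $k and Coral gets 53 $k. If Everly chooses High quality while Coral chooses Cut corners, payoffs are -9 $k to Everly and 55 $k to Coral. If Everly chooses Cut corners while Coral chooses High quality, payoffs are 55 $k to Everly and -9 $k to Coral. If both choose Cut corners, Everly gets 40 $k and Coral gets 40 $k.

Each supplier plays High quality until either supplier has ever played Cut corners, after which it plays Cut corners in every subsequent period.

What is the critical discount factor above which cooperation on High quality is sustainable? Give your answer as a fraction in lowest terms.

2/15

53/(1−δ) ≥ 55 + 40δ/(1−δ)
53 ≥ 55 − 15δ
δ ≥ 2/15.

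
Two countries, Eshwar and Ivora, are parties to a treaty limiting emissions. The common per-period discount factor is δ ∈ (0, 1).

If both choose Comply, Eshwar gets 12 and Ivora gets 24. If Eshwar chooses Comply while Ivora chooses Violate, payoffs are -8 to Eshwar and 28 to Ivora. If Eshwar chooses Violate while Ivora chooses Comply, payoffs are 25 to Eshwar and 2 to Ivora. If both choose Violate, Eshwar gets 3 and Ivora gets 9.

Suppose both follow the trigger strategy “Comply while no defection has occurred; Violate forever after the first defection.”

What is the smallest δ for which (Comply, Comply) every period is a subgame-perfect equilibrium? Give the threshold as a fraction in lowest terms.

Eshwar: cooperation gives 12 each period; deviation gives 25 once then 3 forever.
  12/(1−δ) ≥ 25 + 3δ/(1−δ) ⇒ δ ≥ 13/22.
Ivora: cooperation gives 24 each period; deviation gives 28 once then 9 forever.
  δ ≥ 4/19.
Both must hold, so the binding constraint is Eshwar's: δ ≥ 13/22.

13/22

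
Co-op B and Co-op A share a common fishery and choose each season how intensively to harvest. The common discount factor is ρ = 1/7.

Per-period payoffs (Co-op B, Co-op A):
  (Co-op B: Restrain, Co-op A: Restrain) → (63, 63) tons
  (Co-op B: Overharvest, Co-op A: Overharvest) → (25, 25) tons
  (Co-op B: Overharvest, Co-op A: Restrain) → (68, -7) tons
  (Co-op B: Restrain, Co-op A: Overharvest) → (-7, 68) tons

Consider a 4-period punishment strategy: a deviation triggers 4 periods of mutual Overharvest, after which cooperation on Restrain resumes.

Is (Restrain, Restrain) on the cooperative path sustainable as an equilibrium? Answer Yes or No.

Yes

A one-shot deviation gives 68 now, then 25 for 4 periods, then back to 63.
Gain from deviating: (68−63) today; loss: (63−25) in each of the next 4 periods.
No-deviation condition: (63−25)(ρ+…+ρ^4) ≥ 68−63, i.e. ρ+…+ρ^4 ≥ 5/38.
At ρ = 1/7: ρ+…+ρ^4 = 0.1666 ≥ 0.1316.
So cooperation is sustainable.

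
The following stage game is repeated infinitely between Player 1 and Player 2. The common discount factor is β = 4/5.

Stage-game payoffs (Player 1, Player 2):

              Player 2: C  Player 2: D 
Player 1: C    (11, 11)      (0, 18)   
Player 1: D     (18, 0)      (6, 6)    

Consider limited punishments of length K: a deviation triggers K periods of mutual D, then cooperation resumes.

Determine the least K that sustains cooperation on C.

2

Need Σ_{k=1}^{K} β^k ≥ (18−11)/(11−6) = 1.4000 at β = 4/5.
At K = 1 the sum is 0.8000 < 1.4000; at K = 2 it is 1.4400 ≥ 1.4000.
So the minimum punishment length is K = 2.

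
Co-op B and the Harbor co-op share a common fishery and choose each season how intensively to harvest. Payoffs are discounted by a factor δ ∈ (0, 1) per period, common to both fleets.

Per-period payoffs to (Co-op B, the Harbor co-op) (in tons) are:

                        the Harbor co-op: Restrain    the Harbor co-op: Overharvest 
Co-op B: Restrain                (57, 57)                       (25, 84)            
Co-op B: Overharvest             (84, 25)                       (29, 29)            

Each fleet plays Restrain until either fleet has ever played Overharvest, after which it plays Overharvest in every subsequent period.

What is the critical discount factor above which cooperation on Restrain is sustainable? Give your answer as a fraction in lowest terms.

Cooperation forever yields 57 each period: 57/(1−δ).
Deviating yields 84 once, then 29 forever: 84 + 29δ/(1−δ).
No profitable deviation requires 57/(1−δ) ≥ 84 + 29δ/(1−δ).
Multiplying by (1−δ): 57 ≥ 84(1−δ) + 29δ = 84 − 55δ.
So 55δ ≥ 27, i.e. δ ≥ 27/55.

27/55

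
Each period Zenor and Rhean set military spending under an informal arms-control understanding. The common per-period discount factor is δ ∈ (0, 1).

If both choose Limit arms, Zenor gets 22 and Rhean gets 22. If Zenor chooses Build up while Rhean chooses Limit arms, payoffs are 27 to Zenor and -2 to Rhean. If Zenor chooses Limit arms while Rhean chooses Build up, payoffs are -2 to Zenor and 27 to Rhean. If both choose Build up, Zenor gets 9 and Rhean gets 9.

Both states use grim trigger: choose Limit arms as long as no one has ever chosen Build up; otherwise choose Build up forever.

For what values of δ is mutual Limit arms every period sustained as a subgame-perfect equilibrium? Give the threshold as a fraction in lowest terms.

Under grim trigger the critical discount factor is (T−C)/(T−P) with T = 27, C = 22, P = 9.
δ* = (27−22)/(27−9) = 5/18.

5/18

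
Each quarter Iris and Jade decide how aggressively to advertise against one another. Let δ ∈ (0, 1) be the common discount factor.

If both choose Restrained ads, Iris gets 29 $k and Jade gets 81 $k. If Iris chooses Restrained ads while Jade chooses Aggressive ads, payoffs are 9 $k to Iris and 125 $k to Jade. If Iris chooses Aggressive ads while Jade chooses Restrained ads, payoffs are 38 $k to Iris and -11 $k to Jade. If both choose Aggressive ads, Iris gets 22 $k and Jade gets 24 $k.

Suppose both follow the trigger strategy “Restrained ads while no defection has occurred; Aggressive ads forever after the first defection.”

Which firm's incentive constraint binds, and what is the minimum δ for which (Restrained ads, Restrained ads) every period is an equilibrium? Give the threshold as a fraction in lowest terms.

Iris; δ ≥ 9/16

Iris's threshold: (38−29)/(38−22) = 9/16.
Jade's threshold: (125−81)/(125−24) = 44/101.
9/16 > 44/101, so Iris binds and δ* = 9/16.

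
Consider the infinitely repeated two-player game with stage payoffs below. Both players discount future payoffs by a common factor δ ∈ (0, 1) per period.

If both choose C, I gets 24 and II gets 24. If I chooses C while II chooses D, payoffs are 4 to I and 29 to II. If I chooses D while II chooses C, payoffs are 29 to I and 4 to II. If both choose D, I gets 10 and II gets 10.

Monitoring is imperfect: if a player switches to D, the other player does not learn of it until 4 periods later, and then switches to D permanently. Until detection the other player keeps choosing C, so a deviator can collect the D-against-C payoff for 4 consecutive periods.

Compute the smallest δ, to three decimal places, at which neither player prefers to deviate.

The best deviation is to choose D for all 4 undetected periods, earning 29 each, then 10 forever once detected.
Deviation value: 29(1−δ^4)/(1−δ) + 10δ^4/(1−δ); cooperation value: 24/(1−δ).
IC: 24 ≥ 29(1−δ^4) + 10δ^4 = 29 − 19δ^4.
So δ^4 ≥ 5/19, giving δ ≥ (5/19)^(1/4) ≈ 0.716.

0.716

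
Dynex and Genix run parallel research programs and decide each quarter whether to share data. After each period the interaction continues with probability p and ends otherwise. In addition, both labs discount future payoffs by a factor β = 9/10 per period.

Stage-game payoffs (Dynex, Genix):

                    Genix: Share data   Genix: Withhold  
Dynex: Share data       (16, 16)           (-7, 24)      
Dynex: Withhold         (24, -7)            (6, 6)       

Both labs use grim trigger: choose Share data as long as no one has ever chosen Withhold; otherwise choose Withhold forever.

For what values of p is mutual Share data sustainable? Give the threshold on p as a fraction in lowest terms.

Expected continuation weight on next period's payoff is β·p = 9/10·p, which plays the role of the discount factor.
Cooperation requires 9/10·p ≥ (24−16)/(24−6) = 4/9, hence p ≥ 40/81.

40/81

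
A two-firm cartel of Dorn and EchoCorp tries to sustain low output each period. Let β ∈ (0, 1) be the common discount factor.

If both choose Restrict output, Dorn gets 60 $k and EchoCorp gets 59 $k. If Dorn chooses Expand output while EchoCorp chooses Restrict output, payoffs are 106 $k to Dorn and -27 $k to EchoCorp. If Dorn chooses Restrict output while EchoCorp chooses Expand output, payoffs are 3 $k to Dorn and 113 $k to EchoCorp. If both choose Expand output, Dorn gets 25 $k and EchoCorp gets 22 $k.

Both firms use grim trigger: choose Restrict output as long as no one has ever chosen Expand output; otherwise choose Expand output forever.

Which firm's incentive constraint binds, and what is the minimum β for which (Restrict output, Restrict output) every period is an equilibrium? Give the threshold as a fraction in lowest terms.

EchoCorp; β ≥ 54/91

Dorn's threshold: (106−60)/(106−25) = 46/81.
EchoCorp's threshold: (113−59)/(113−22) = 54/91.
46/81 < 54/91, so EchoCorp binds and β* = 54/91.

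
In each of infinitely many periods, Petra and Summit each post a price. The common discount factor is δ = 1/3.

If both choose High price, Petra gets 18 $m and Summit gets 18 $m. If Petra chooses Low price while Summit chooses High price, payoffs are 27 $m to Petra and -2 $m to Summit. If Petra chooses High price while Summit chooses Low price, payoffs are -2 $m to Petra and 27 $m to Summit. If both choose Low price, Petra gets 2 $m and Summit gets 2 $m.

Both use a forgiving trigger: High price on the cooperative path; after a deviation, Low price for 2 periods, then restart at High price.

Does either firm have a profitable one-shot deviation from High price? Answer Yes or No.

Yes

IC: δ+…+δ^2 ≥ (27−18)/(18−2) = 9/16.
At δ = 1/3: partial sum = 0.4444 < 0.5625. Cooperation not sustainable.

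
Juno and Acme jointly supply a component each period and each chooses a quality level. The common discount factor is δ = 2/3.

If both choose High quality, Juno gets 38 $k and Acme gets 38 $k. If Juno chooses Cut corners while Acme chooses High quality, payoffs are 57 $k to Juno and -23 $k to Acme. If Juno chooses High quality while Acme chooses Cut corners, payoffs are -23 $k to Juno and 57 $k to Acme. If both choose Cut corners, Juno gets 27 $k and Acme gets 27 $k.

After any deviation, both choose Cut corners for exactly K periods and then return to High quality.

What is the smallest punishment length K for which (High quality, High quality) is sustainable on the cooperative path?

5

No profitable deviation requires (38−27)(δ+…+δ^K) ≥ 57−38, i.e. δ+…+δ^K ≥ 19/11 ≈ 1.7273.
With δ = 2/3, the partial sums are K=1: 0.6667, K=2: 1.1111, K=3: 1.4074, K=4: 1.6049, K=5: 1.7366.
K = 5 is the first length at which the sum reaches 1.7273.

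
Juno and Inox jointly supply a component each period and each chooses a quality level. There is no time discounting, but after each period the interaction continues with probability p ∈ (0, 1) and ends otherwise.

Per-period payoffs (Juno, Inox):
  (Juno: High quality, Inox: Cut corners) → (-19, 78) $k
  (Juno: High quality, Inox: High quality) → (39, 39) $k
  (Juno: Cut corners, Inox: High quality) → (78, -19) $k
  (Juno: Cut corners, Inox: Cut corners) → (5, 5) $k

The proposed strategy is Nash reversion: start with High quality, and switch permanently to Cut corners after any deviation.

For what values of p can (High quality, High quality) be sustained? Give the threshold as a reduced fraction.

39/73

Expected cooperation value is 39 + p·39 + p²·39 + … = 39/(1−p); deviation gives 78 + p·5/(1−p).
39 ≥ 78(1−p) + 5p ⇒ 73p ≥ 39 ⇒ p ≥ 39/73.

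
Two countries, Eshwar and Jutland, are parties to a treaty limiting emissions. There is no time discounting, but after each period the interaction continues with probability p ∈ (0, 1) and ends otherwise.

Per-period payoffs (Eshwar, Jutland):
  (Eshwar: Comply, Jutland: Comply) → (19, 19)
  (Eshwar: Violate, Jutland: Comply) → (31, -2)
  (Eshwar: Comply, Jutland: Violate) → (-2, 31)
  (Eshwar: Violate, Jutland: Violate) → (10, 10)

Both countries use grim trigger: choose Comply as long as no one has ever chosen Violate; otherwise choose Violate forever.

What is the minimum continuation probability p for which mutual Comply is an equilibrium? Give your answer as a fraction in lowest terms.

4/7

Expected cooperation value is 19 + p·19 + p²·19 + … = 19/(1−p); deviation gives 31 + p·10/(1−p).
19 ≥ 31(1−p) + 10p ⇒ 21p ≥ 12 ⇒ p ≥ 12/21 = 4/7.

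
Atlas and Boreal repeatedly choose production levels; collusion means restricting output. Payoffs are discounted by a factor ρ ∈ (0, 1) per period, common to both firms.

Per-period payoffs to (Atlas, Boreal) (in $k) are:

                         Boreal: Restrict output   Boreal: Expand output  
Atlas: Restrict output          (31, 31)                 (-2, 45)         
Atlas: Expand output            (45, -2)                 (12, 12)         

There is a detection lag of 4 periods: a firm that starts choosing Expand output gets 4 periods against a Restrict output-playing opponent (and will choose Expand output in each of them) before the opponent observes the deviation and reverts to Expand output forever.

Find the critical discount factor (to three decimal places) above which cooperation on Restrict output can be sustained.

A deviator earns 45 for 4 periods, then 12 forever; cooperating earns 31 forever. Multiplying the IC by (1−ρ):
31 ≥ 45(1−ρ^4) + 12ρ^4, so 33·ρ^4 ≥ 14 and ρ^4 ≥ 14/33.
ρ ≥ (14/33)^(1/4) ≈ 0.807.

0.807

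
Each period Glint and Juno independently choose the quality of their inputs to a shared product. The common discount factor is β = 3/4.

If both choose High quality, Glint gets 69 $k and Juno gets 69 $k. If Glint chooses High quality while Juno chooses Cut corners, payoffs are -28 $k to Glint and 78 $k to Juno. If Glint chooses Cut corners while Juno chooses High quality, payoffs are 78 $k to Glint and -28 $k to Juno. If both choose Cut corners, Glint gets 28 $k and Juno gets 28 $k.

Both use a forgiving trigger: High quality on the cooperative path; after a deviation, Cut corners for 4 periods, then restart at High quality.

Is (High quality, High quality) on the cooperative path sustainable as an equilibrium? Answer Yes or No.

Yes

Comparing payoff streams over the 5 periods until play realigns: cooperate → 69(1+β+…+β^4); deviate → 78 + 28(β+…+β^4).
Cooperation is sustained iff (69−28)(β+…+β^4) ≥ 78−69.
β+…+β^4 = 3/4·(1−(3/4)^4)/(1−3/4) = 2.0508, and (78−69)/(69−28) = 0.2195.
2.0508 ≥ 0.2195, so cooperation is sustainable.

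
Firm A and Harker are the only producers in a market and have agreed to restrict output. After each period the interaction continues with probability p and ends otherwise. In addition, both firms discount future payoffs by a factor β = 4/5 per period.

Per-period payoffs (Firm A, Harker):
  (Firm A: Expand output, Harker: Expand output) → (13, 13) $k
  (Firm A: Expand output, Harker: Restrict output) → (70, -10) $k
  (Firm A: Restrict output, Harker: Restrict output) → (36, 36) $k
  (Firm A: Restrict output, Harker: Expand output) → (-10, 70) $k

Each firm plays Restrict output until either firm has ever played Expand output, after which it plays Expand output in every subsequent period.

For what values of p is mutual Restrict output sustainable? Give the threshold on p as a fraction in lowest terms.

85/114

With continuation probability p and discount β, the effective per-period discount factor is βp.
Grim-trigger IC: βp ≥ (70−36)/(70−13) = 34/57.
So p ≥ (34/57)/(4/5) = 85/114.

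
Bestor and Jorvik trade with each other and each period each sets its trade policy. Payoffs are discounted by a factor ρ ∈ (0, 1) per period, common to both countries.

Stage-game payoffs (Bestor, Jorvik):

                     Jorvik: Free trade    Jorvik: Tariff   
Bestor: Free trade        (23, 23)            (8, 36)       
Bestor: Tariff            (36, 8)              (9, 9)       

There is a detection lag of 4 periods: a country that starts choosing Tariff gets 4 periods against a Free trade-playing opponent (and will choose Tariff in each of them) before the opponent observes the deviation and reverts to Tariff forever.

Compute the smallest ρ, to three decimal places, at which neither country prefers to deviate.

Deviating for the 4 undetected periods gains 36−23 = 13 per period over cooperation, then loses 23−9 = 14 per period forever once punishment starts.
Gain: 13(1 + ρ + … + ρ^3); loss: 14·ρ^4/(1−ρ).
No profitable deviation ⇔ 13(1−ρ^4) ≤ 14·ρ^4, i.e. ρ^4 ≥ 13/(13+14) = 13/27.
Hence ρ ≥ (13/27)^(1/4) ≈ 0.833.

0.833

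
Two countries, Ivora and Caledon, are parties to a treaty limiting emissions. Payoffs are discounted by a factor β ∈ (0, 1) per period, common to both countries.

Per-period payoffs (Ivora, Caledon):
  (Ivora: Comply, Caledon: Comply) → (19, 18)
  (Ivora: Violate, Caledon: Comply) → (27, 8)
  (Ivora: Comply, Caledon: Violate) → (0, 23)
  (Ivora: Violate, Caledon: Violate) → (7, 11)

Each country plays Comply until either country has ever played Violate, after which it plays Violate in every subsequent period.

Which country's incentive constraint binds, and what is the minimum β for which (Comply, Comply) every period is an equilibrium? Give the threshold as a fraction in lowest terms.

Caledon; β ≥ 5/12

Ivora's threshold: (27−19)/(27−7) = 2/5.
Caledon's threshold: (23−18)/(23−11) = 5/12.
2/5 < 5/12, so Caledon binds and β* = 5/12.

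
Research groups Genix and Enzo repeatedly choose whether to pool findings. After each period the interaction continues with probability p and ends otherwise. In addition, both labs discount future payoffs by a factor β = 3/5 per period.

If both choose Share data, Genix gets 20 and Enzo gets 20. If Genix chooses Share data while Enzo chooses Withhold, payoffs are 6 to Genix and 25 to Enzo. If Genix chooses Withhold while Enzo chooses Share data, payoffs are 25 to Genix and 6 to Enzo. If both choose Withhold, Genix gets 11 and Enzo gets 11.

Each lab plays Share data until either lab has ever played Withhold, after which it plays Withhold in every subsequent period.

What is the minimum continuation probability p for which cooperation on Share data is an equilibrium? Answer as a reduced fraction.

With continuation probability p and discount β, the effective per-period discount factor is βp.
Grim-trigger IC: βp ≥ (25−20)/(25−11) = 5/14.
So p ≥ (5/14)/(3/5) = 25/42.

25/42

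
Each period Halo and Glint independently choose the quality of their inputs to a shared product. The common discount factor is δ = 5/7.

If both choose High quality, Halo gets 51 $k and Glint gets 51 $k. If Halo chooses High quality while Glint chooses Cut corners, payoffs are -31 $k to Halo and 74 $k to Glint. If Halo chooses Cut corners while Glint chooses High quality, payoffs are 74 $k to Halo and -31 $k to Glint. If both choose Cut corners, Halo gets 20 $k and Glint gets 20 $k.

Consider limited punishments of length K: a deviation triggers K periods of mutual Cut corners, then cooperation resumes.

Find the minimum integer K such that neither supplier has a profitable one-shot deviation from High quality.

Need Σ_{k=1}^{K} δ^k ≥ (74−51)/(51−20) = 0.7419 at δ = 5/7.
At K = 1 the sum is 0.7143 < 0.7419; at K = 2 it is 1.2245 ≥ 0.7419.
So the minimum punishment length is K = 2.

2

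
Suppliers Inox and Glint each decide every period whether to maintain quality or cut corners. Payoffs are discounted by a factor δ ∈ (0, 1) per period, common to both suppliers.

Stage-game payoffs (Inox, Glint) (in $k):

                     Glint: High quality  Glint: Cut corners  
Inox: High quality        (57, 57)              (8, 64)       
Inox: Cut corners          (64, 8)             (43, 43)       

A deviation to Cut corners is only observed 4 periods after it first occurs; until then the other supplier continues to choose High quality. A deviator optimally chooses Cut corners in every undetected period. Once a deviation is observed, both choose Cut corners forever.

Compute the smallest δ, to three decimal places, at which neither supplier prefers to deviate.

0.760

The best deviation is to choose Cut corners for all 4 undetected periods, earning 64 each, then 43 forever once detected.
Deviation value: 64(1−δ^4)/(1−δ) + 43δ^4/(1−δ); cooperation value: 57/(1−δ).
IC: 57 ≥ 64(1−δ^4) + 43δ^4 = 64 − 21δ^4.
So δ^4 ≥ 7/21 = 1/3, giving δ ≥ (1/3)^(1/4) ≈ 0.760.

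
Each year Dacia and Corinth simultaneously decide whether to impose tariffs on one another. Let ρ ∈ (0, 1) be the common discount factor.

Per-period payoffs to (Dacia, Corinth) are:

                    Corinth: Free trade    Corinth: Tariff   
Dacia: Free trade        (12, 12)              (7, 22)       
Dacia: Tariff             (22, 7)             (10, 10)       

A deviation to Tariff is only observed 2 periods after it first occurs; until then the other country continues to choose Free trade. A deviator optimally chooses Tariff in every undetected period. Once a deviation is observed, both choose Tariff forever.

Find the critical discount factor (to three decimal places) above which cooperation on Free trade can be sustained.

0.913

The best deviation is to choose Tariff for all 2 undetected periods, earning 22 each, then 10 forever once detected.
Deviation value: 22(1−ρ^2)/(1−ρ) + 10ρ^2/(1−ρ); cooperation value: 12/(1−ρ).
IC: 12 ≥ 22(1−ρ^2) + 10ρ^2 = 22 − 12ρ^2.
So ρ^2 ≥ 10/12 = 5/6, giving ρ ≥ (5/6)^(1/2) ≈ 0.913.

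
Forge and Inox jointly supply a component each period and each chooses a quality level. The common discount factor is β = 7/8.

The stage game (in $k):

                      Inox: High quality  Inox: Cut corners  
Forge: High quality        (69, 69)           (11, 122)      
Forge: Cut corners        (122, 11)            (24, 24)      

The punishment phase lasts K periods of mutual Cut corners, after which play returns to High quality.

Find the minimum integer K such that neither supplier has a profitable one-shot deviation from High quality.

IC: β(1−β^K)/(1−β) ≥ (122−69)/(69−24) = 53/45.
With β = 7/8: need 1 − β^K ≥ 53/45·(1−7/8)/(7/8), i.e. β^K ≤ 0.8317.
Since (7/8)^1 = 0.8750 and (7/8)^2 = 0.7656, the smallest such K is 2.

2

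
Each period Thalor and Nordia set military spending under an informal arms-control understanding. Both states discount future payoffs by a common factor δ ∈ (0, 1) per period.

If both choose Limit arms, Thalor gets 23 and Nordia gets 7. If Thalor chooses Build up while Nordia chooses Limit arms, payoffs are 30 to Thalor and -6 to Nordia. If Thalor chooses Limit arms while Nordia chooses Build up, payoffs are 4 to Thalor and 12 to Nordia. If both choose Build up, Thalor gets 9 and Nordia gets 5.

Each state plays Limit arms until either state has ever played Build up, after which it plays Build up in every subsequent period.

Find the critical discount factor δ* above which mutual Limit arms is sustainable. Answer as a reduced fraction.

5/7

For Thalor: deviation gain 30−23 = 7, per-period punishment loss 23−9 = 14. IC gives δ ≥ 7/21 = 1/3.
For Nordia: gain 5, loss 2 per period, so δ ≥ 5/7.
The tighter constraint is Nordia's, so cooperation needs δ ≥ 5/7.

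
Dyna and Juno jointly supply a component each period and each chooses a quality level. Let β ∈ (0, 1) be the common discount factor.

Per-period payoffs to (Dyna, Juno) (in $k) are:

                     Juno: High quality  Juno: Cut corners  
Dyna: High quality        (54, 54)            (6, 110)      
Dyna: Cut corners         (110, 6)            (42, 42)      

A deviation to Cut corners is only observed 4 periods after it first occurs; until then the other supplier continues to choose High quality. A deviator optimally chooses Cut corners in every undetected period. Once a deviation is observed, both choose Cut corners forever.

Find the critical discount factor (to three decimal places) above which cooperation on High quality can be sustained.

0.953

A deviator earns 110 for 4 periods, then 42 forever; cooperating earns 54 forever. Multiplying the IC by (1−β):
54 ≥ 110(1−β^4) + 42β^4, so 68·β^4 ≥ 56 and β^4 ≥ 14/17.
β ≥ (14/17)^(1/4) ≈ 0.953.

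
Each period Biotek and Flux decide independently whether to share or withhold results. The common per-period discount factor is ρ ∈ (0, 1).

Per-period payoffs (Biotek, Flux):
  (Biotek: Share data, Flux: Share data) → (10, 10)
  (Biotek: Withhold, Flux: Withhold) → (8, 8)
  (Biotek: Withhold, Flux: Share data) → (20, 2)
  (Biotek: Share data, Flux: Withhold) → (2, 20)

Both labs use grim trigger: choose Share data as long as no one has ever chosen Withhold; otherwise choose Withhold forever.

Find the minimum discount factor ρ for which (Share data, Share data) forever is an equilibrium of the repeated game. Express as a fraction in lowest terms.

One-period gain from deviating is 20 − 10 = 10. The loss is 10 − 8 = 2 in every subsequent period, with present value 2·ρ/(1−ρ).
Deviation is unprofitable when 2·ρ/(1−ρ) ≥ 10, i.e. ρ/(1−ρ) ≥ 5.
Equivalently ρ ≥ 10/(10+2) = 5/6.

5/6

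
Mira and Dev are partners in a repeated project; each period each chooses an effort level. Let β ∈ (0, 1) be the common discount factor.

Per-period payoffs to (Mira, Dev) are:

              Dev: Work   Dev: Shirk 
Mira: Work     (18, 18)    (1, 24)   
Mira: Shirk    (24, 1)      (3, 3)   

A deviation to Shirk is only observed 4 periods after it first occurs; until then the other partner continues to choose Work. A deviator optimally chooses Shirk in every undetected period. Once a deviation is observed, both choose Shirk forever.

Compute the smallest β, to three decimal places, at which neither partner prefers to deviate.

The best deviation is to choose Shirk for all 4 undetected periods, earning 24 each, then 3 forever once detected.
Deviation value: 24(1−β^4)/(1−β) + 3β^4/(1−β); cooperation value: 18/(1−β).
IC: 18 ≥ 24(1−β^4) + 3β^4 = 24 − 21β^4.
So β^4 ≥ 6/21 = 2/7, giving β ≥ (2/7)^(1/4) ≈ 0.731.

0.731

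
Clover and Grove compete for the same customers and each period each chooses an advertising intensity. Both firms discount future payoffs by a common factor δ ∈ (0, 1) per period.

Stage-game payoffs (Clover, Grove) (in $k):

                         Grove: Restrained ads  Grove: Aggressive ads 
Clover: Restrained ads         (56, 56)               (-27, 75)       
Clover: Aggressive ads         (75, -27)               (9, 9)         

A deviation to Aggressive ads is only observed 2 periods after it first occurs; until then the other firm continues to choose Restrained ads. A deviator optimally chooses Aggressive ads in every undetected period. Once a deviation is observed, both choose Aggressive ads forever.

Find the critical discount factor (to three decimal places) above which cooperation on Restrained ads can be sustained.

The best deviation is to choose Aggressive ads for all 2 undetected periods, earning 75 each, then 9 forever once detected.
Deviation value: 75(1−δ^2)/(1−δ) + 9δ^2/(1−δ); cooperation value: 56/(1−δ).
IC: 56 ≥ 75(1−δ^2) + 9δ^2 = 75 − 66δ^2.
So δ^2 ≥ 19/66, giving δ ≥ (19/66)^(1/2) ≈ 0.537.

0.537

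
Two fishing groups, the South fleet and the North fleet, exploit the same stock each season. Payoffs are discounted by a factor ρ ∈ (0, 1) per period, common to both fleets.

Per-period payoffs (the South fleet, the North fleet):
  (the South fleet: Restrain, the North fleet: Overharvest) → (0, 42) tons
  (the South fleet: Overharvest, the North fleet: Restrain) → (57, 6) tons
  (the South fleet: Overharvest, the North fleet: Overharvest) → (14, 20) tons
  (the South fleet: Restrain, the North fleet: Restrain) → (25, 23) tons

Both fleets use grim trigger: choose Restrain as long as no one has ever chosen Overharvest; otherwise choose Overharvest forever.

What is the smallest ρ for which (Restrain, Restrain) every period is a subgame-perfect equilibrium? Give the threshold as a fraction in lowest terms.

For the South fleet: deviation gain 57−25 = 32, per-period punishment loss 25−14 = 11. IC gives ρ ≥ 32/43.
For the North fleet: gain 19, loss 3 per period, so ρ ≥ 19/22.
The tighter constraint is the North fleet's, so cooperation needs ρ ≥ 19/22.

19/22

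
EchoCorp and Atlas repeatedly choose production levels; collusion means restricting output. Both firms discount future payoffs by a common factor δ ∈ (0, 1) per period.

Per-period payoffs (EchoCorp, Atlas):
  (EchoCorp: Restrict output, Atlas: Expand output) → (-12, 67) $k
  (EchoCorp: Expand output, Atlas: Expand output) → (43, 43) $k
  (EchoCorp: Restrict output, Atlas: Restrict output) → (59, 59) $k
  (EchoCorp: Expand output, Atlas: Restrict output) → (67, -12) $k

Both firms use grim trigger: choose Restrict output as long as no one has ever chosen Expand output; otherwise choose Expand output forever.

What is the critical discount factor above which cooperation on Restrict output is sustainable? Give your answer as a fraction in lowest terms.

Cooperation forever yields 59 each period: 59/(1−δ).
Deviating yields 67 once, then 43 forever: 67 + 43δ/(1−δ).
No profitable deviation requires 59/(1−δ) ≥ 67 + 43δ/(1−δ).
Multiplying by (1−δ): 59 ≥ 67(1−δ) + 43δ = 67 − 24δ.
So 24δ ≥ 8, i.e. δ ≥ 8/24 = 1/3.

1/3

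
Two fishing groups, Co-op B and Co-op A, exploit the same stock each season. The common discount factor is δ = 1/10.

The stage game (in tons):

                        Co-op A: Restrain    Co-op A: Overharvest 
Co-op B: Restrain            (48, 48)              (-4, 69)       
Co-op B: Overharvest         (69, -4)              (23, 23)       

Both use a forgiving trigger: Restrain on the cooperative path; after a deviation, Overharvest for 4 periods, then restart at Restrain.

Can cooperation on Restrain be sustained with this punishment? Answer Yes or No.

No

A one-shot deviation gives 69 now, then 23 for 4 periods, then back to 48.
Gain from deviating: (69−48) today; loss: (48−23) in each of the next 4 periods.
No-deviation condition: (48−23)(δ+…+δ^4) ≥ 69−48, i.e. δ+…+δ^4 ≥ 21/25.
At δ = 1/10: δ+…+δ^4 = 0.1111 < 0.8400.
So cooperation is not sustainable.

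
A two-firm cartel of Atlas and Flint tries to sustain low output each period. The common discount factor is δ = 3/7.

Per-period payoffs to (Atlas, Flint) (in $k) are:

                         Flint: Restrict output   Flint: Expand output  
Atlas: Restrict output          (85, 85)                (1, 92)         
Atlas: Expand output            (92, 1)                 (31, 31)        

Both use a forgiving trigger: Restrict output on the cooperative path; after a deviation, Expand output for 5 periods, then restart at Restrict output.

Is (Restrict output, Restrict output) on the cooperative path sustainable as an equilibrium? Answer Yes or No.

IC: δ+…+δ^5 ≥ (92−85)/(85−31) = 7/54.
At δ = 3/7: partial sum = 0.7392 ≥ 0.1296. Cooperation sustainable.

Yes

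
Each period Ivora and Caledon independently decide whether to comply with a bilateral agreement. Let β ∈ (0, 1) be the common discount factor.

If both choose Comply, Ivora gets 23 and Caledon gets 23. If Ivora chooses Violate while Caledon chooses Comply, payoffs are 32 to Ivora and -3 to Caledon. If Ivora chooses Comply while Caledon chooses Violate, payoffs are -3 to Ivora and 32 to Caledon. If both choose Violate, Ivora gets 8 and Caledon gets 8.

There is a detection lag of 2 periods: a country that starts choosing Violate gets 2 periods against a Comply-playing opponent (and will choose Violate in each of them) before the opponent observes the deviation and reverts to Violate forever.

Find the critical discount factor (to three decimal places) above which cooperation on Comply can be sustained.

A deviator earns 32 for 2 periods, then 8 forever; cooperating earns 23 forever. Multiplying the IC by (1−β):
23 ≥ 32(1−β^2) + 8β^2, so 24·β^2 ≥ 9 and β^2 ≥ 3/8.
β ≥ (3/8)^(1/2) ≈ 0.612.

0.612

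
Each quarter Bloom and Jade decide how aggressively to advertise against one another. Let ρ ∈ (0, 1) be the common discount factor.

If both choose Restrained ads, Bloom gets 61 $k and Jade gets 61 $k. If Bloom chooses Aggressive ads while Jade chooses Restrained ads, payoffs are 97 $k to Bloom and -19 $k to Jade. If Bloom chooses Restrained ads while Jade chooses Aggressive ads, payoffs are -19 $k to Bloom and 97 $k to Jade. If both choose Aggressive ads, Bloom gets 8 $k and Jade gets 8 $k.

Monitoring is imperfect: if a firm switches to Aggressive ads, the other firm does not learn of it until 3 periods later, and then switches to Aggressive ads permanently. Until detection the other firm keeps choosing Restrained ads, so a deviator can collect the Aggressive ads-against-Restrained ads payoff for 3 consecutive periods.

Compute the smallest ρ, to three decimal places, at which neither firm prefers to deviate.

Deviating for the 3 undetected periods gains 97−61 = 36 per period over cooperation, then loses 61−8 = 53 per period forever once punishment starts.
Gain: 36(1 + ρ + … + ρ^2); loss: 53·ρ^3/(1−ρ).
No profitable deviation ⇔ 36(1−ρ^3) ≤ 53·ρ^3, i.e. ρ^3 ≥ 36/(36+53) = 36/89.
Hence ρ ≥ (36/89)^(1/3) ≈ 0.740.

0.740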